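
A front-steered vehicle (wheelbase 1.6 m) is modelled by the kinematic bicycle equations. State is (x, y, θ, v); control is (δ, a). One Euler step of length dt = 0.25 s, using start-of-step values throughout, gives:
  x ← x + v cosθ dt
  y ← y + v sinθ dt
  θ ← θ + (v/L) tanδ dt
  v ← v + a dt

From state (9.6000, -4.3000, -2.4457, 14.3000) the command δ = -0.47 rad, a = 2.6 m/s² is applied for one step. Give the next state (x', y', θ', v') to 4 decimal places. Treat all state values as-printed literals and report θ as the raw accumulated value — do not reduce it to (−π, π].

(6.8563, -6.5918, -3.5807, 14.9500)

x' = 9.6000 + 14.3000·cos(-2.4457)·0.25 = 6.8563
y' = -4.3000 + 14.3000·sin(-2.4457)·0.25 = -6.5918
θ' = -2.4457 + (14.3000/1.6)·tan(-0.47)·0.25 = -3.5807
v' = 14.3000 + 2.6000·0.25 = 14.9500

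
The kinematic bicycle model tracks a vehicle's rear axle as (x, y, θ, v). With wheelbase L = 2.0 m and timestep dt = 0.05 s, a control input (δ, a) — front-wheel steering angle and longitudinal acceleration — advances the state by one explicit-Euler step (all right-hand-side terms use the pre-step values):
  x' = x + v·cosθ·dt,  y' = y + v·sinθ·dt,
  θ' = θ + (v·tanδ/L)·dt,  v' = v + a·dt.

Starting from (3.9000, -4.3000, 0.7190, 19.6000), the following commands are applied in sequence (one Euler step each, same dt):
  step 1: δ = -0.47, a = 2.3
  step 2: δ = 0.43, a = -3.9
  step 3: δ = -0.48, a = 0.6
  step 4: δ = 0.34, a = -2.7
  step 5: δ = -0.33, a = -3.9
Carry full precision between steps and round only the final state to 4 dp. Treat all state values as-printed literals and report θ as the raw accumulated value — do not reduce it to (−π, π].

after step 1 (δ=-0.47, a=2.3): (4.637415, -3.654540, 0.470097, 19.715000)
after step 2 (δ=0.43, a=-3.9): (5.516236, -3.208022, 0.696140, 19.520000)
after step 3 (δ=-0.48, a=0.6): (6.265143, -2.582152, 0.442081, 19.550000)
after step 4 (δ=0.34, a=-2.7): (7.148670, -2.163957, 0.614970, 19.415000)
after step 5 (δ=-0.33, a=-3.9): (7.941569, -1.603898, 0.448717, 19.220000)

(7.9416, -1.6039, 0.4487, 19.2200)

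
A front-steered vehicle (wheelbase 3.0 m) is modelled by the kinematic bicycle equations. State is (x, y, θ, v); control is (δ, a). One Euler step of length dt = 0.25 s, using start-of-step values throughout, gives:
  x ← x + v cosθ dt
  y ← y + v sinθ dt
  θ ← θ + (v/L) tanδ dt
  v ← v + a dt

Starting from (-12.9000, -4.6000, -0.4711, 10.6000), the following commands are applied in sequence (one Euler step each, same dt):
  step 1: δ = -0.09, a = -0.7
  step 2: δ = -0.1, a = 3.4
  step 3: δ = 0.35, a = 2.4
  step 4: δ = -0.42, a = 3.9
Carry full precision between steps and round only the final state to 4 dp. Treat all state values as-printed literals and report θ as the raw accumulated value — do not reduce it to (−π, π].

after step 1 (δ=-0.09, a=-0.7): (-10.538666, -5.802747, -0.550815, 10.425000)
after step 2 (δ=-0.1, a=3.4): (-8.317885, -7.166812, -0.637981, 11.275000)
after step 3 (δ=0.35, a=2.4): (-6.053584, -8.845588, -0.295006, 11.875000)
after step 4 (δ=-0.42, a=3.9): (-3.213083, -9.708740, -0.736927, 12.850000)

(-3.2131, -9.7087, -0.7369, 12.8500)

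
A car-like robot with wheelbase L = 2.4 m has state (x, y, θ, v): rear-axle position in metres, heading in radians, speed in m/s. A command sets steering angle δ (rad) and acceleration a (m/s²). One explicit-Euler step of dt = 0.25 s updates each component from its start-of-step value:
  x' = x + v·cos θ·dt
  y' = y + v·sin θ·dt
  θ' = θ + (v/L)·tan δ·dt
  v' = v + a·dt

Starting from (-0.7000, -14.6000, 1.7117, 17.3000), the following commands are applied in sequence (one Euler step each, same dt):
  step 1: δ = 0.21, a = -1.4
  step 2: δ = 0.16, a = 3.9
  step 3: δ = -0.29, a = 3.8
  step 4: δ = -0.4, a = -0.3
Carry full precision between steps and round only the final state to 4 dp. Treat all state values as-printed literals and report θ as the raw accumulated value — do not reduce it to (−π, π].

after step 1 (δ=0.21, a=-1.4): (-1.307394, -10.317863, 2.095800, 16.950000)
after step 2 (δ=0.16, a=3.9): (-3.431299, -6.651062, 2.380736, 17.925000)
after step 3 (δ=-0.29, a=3.8): (-6.676825, -3.561051, 1.823543, 18.875000)
after step 4 (δ=-0.4, a=-0.3): (-7.856818, 1.007780, 0.992270, 18.800000)

(-7.8568, 1.0078, 0.9923, 18.8000)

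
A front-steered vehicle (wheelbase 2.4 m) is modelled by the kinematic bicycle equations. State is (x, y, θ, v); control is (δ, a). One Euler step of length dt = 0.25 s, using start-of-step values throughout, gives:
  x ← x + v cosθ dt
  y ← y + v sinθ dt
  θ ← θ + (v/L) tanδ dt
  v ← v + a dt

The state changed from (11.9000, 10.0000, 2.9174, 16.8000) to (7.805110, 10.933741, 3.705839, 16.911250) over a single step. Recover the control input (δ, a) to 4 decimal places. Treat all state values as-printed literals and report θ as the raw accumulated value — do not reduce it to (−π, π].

δ = 0.4233, a = 0.4450

a = (v'−v)/dt = (0.111250)/0.25 = 0.4450
Δθ = θ'−θ = 0.788439;  (v·dt/L) = 16.8000·0.25/2.4 = 1.750000
tan δ = Δθ·L/(v·dt) = 0.450537  →  δ = 0.4233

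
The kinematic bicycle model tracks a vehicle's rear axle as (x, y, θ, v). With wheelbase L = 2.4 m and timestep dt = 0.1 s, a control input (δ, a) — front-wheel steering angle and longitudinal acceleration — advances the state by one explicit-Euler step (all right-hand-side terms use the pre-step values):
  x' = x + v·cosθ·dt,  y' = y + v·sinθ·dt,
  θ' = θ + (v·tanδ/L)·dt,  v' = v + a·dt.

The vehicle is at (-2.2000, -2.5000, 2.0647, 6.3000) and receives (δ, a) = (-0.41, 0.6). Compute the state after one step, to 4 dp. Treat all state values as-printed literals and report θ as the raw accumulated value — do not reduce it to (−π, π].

(-2.4987, -1.9453, 1.9506, 6.3600)

x' = -2.2000 + 6.3000·cos(2.0647)·0.1 = -2.4987
y' = -2.5000 + 6.3000·sin(2.0647)·0.1 = -1.9453
θ' = 2.0647 + (6.3000/2.4)·tan(-0.41)·0.1 = 1.9506
v' = 6.3000 + 0.6000·0.1 = 6.3600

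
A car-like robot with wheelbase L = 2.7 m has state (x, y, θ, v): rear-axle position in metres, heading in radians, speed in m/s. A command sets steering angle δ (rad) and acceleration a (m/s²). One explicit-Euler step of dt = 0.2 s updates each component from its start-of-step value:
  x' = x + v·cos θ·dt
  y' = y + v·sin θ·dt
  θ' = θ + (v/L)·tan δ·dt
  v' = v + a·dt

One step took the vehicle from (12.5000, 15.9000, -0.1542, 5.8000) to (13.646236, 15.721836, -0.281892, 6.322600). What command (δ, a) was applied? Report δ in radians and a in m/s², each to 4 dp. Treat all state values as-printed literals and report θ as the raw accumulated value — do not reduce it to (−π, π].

δ = -0.2889, a = 2.6130

a = (v'−v)/dt = (0.522600)/0.2 = 2.6130
Δθ = θ'−θ = -0.127692;  (v·dt/L) = 5.8000·0.2/2.7 = 0.429630
tan δ = Δθ·L/(v·dt) = -0.297214  →  δ = -0.2889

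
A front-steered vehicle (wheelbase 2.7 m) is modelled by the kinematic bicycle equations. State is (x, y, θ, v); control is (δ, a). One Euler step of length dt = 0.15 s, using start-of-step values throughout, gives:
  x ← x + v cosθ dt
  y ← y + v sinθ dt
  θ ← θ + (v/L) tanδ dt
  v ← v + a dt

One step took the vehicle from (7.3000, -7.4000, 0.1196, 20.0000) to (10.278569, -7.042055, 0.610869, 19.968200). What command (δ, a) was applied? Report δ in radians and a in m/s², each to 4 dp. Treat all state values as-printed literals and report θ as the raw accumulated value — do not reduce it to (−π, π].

a = (v'−v)/dt = (-0.031800)/0.15 = -0.2120
Δθ = θ'−θ = 0.491269;  (v·dt/L) = 20.0000·0.15/2.7 = 1.111111
tan δ = Δθ·L/(v·dt) = 0.442142  →  δ = 0.4163

δ = 0.4163, a = -0.2120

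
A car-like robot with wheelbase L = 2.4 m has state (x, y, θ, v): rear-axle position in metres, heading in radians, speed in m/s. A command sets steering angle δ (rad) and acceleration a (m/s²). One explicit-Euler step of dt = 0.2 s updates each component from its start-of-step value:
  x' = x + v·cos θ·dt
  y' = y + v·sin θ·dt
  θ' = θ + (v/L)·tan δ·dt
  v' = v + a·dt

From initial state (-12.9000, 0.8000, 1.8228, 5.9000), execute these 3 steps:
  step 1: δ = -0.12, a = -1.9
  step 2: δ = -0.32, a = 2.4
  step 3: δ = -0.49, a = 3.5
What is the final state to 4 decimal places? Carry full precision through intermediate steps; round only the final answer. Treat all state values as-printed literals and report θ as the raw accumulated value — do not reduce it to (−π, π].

(-13.4540, 4.2253, 1.3444, 6.7000)

after step 1 (δ=-0.12, a=-1.9): (-13.194227, 1.942729, 1.763515, 5.520000)
after step 2 (δ=-0.32, a=2.4): (-13.405674, 3.026291, 1.611076, 6.000000)
after step 3 (δ=-0.49, a=3.5): (-13.453997, 4.225318, 1.344382, 6.700000)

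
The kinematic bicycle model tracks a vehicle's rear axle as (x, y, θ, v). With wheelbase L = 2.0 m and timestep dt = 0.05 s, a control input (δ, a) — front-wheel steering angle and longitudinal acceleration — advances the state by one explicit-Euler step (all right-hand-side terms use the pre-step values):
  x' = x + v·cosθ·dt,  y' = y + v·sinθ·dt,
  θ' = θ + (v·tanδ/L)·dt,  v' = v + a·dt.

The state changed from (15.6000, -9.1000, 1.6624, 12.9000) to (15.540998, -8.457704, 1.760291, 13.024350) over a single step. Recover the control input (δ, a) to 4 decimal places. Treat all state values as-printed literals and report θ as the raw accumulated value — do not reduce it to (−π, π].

a = (v'−v)/dt = (0.124350)/0.05 = 2.4870
Δθ = θ'−θ = 0.097891;  (v·dt/L) = 12.9000·0.05/2.0 = 0.322500
tan δ = Δθ·L/(v·dt) = 0.303538  →  δ = 0.2947

δ = 0.2947, a = 2.4870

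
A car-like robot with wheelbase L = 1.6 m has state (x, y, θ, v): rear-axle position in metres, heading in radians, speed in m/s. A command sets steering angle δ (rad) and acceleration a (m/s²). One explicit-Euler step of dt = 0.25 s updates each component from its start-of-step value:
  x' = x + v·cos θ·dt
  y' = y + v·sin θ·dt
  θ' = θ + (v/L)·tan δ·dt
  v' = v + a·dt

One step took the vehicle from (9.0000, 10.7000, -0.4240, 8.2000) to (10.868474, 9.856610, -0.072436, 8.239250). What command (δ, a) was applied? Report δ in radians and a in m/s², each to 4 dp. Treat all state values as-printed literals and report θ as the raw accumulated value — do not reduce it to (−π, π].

a = (v'−v)/dt = (0.039250)/0.25 = 0.1570
Δθ = θ'−θ = 0.351564;  (v·dt/L) = 8.2000·0.25/1.6 = 1.281250
tan δ = Δθ·L/(v·dt) = 0.274391  →  δ = 0.2678

δ = 0.2678, a = 0.1570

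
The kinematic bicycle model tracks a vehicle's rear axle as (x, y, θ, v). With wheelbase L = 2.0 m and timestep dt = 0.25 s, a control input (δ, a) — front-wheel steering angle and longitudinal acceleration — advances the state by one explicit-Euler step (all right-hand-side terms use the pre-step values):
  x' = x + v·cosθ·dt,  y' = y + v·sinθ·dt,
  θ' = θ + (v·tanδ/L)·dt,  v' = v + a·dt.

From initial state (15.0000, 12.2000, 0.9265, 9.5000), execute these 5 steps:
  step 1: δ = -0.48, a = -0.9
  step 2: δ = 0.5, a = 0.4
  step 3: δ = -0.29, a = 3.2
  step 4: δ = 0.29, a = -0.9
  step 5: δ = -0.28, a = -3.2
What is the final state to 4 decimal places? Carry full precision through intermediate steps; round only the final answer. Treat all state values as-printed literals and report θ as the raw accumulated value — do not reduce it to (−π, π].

(23.5292, 20.1707, 0.6138, 9.1500)

after step 1 (δ=-0.48, a=-0.9): (16.426510, 14.098866, 0.308275, 9.275000)
after step 2 (δ=0.5, a=0.4): (18.635951, 14.802410, 0.941644, 9.375000)
after step 3 (δ=-0.29, a=3.2): (20.015153, 16.697394, 0.591942, 10.175000)
after step 4 (δ=0.29, a=-0.9): (22.126107, 18.116739, 0.971485, 9.950000)
after step 5 (δ=-0.28, a=-3.2): (23.529240, 20.170728, 0.613840, 9.150000)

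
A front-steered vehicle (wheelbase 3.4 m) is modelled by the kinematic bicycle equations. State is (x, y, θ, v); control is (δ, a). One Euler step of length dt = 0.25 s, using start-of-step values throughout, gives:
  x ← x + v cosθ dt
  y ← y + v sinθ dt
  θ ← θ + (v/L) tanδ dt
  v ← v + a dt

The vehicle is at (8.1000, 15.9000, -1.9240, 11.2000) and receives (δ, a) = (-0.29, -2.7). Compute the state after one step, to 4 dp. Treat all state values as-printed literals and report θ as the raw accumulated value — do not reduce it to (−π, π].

(7.1315, 13.2728, -2.1698, 10.5250)

x' = 8.1000 + 11.2000·cos(-1.9240)·0.25 = 7.1315
y' = 15.9000 + 11.2000·sin(-1.9240)·0.25 = 13.2728
θ' = -1.9240 + (11.2000/3.4)·tan(-0.29)·0.25 = -2.1698
v' = 11.2000 − 2.7000·0.25 = 10.5250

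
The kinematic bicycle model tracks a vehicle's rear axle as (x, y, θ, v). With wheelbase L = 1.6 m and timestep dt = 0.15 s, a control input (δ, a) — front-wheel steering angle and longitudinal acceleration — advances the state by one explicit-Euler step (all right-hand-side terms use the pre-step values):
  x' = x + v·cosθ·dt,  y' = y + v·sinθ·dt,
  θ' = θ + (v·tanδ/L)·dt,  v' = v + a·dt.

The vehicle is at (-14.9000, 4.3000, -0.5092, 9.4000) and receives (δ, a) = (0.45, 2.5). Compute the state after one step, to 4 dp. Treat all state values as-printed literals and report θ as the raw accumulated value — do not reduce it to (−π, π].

(-13.6689, 3.6127, -0.0835, 9.7750)

x' = -14.9000 + 9.4000·cos(-0.5092)·0.15 = -13.6689
y' = 4.3000 + 9.4000·sin(-0.5092)·0.15 = 3.6127
θ' = -0.5092 + (9.4000/1.6)·tan(0.45)·0.15 = -0.0835
v' = 9.4000 + 2.5000·0.15 = 9.7750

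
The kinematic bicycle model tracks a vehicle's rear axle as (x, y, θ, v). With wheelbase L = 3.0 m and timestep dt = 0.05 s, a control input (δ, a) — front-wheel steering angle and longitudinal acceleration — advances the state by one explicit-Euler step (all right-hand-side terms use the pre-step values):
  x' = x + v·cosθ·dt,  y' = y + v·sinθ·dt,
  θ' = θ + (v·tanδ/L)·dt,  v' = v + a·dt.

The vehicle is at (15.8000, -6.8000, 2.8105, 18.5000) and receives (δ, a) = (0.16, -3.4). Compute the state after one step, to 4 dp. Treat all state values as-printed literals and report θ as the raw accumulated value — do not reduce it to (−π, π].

(14.9252, -6.4993, 2.8603, 18.3300)

x' = 15.8000 + 18.5000·cos(2.8105)·0.05 = 14.9252
y' = -6.8000 + 18.5000·sin(2.8105)·0.05 = -6.4993
θ' = 2.8105 + (18.5000/3.0)·tan(0.16)·0.05 = 2.8603
v' = 18.5000 − 3.4000·0.05 = 18.3300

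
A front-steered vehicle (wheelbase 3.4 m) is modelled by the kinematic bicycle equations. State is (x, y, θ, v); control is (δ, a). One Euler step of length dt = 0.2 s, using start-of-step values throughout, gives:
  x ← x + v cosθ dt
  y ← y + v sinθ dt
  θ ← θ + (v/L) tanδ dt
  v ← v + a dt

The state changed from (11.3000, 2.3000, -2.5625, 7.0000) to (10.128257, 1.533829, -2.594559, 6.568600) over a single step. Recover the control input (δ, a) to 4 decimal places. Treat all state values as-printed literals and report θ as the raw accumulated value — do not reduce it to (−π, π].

δ = -0.0777, a = -2.1570

a = (v'−v)/dt = (-0.431400)/0.2 = -2.1570
Δθ = θ'−θ = -0.032059;  (v·dt/L) = 7.0000·0.2/3.4 = 0.411765
tan δ = Δθ·L/(v·dt) = -0.077858  →  δ = -0.0777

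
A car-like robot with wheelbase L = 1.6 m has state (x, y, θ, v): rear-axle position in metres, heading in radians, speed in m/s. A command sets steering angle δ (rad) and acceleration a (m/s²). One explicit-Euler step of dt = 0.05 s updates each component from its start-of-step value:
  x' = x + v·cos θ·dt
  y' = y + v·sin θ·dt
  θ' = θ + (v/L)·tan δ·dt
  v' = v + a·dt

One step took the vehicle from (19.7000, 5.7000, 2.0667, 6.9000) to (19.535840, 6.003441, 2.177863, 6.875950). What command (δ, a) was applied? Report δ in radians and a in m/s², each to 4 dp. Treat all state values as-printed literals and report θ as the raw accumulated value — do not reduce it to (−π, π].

a = (v'−v)/dt = (-0.024050)/0.05 = -0.4810
Δθ = θ'−θ = 0.111163;  (v·dt/L) = 6.9000·0.05/1.6 = 0.215625
tan δ = Δθ·L/(v·dt) = 0.515539  →  δ = 0.4760

δ = 0.4760, a = -0.4810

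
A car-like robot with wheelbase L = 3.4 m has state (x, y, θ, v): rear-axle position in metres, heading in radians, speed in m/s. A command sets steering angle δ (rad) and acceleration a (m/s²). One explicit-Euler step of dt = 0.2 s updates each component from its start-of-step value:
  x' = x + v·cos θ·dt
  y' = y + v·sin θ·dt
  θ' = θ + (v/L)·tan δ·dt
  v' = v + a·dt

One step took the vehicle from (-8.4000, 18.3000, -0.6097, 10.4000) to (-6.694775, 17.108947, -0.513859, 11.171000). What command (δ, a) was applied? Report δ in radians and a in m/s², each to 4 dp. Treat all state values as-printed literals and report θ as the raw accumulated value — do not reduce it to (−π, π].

a = (v'−v)/dt = (0.771000)/0.2 = 3.8550
Δθ = θ'−θ = 0.095841;  (v·dt/L) = 10.4000·0.2/3.4 = 0.611765
tan δ = Δθ·L/(v·dt) = 0.156663  →  δ = 0.1554

δ = 0.1554, a = 3.8550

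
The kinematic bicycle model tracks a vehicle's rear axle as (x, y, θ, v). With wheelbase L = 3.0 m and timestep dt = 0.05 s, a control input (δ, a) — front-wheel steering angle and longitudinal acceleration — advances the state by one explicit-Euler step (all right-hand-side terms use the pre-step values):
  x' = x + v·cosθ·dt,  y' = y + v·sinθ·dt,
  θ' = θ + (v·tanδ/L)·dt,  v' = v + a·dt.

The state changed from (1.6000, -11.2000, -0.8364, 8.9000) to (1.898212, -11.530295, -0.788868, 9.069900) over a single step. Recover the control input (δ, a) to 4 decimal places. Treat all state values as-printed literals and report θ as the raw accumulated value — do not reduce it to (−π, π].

a = (v'−v)/dt = (0.169900)/0.05 = 3.3980
Δθ = θ'−θ = 0.047532;  (v·dt/L) = 8.9000·0.05/3.0 = 0.148333
tan δ = Δθ·L/(v·dt) = 0.320440  →  δ = 0.3101

δ = 0.3101, a = 3.3980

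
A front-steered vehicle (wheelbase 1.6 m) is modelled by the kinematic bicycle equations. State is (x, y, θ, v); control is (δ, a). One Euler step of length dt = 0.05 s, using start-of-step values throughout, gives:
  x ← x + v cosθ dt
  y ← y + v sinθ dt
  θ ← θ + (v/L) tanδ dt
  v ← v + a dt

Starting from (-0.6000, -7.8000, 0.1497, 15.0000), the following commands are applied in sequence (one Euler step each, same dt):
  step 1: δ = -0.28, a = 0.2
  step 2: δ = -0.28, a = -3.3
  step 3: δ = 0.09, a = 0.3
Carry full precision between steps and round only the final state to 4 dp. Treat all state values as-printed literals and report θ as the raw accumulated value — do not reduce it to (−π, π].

after step 1 (δ=-0.28, a=0.2): (0.141612, -7.688144, 0.014909, 15.010000)
after step 2 (δ=-0.28, a=-3.3): (0.892028, -7.676955, -0.119972, 14.845000)
after step 3 (δ=0.09, a=0.3): (1.628943, -7.765791, -0.078107, 14.860000)

(1.6289, -7.7658, -0.0781, 14.8600)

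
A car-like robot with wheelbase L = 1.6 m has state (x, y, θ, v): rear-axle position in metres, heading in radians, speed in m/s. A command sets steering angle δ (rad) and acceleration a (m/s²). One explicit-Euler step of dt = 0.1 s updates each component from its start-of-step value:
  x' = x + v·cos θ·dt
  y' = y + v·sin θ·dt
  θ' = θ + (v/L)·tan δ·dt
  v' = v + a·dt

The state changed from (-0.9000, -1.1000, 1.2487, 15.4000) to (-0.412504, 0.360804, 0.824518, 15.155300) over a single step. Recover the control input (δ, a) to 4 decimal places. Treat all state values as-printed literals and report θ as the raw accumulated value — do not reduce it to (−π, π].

δ = -0.4151, a = -2.4470

a = (v'−v)/dt = (-0.244700)/0.1 = -2.4470
Δθ = θ'−θ = -0.424182;  (v·dt/L) = 15.4000·0.1/1.6 = 0.962500
tan δ = Δθ·L/(v·dt) = -0.440709  →  δ = -0.4151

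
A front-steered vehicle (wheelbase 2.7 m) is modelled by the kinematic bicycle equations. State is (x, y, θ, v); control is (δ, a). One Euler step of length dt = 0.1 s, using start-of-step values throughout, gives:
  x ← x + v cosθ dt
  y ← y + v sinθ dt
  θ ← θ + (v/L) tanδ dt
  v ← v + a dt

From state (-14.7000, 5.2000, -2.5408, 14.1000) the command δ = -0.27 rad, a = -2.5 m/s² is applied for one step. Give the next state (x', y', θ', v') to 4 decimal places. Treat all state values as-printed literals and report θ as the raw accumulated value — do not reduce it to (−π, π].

(-15.8631, 4.4029, -2.6853, 13.8500)

x' = -14.7000 + 14.1000·cos(-2.5408)·0.1 = -15.8631
y' = 5.2000 + 14.1000·sin(-2.5408)·0.1 = 4.4029
θ' = -2.5408 + (14.1000/2.7)·tan(-0.27)·0.1 = -2.6853
v' = 14.1000 − 2.5000·0.1 = 13.8500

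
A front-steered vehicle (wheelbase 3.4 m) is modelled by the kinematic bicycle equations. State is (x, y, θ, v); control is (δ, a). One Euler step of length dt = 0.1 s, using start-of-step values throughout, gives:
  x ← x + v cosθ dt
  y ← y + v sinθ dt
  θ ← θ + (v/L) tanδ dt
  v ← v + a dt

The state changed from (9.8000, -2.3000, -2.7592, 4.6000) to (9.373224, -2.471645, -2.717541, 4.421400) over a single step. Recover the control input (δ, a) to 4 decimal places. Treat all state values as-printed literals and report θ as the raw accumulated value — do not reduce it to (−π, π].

δ = 0.2987, a = -1.7860

a = (v'−v)/dt = (-0.178600)/0.1 = -1.7860
Δθ = θ'−θ = 0.041659;  (v·dt/L) = 4.6000·0.1/3.4 = 0.135294
tan δ = Δθ·L/(v·dt) = 0.307914  →  δ = 0.2987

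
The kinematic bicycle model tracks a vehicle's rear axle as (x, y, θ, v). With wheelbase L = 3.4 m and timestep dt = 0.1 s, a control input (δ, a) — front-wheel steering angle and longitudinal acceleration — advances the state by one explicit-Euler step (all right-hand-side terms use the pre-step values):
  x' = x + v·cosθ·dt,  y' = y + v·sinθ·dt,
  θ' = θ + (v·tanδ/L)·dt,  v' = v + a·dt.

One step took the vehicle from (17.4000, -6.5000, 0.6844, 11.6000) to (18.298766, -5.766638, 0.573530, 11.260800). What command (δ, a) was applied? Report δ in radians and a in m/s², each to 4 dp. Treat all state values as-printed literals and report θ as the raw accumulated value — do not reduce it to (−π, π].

a = (v'−v)/dt = (-0.339200)/0.1 = -3.3920
Δθ = θ'−θ = -0.110870;  (v·dt/L) = 11.6000·0.1/3.4 = 0.341176
tan δ = Δθ·L/(v·dt) = -0.324964  →  δ = -0.3142

δ = -0.3142, a = -3.3920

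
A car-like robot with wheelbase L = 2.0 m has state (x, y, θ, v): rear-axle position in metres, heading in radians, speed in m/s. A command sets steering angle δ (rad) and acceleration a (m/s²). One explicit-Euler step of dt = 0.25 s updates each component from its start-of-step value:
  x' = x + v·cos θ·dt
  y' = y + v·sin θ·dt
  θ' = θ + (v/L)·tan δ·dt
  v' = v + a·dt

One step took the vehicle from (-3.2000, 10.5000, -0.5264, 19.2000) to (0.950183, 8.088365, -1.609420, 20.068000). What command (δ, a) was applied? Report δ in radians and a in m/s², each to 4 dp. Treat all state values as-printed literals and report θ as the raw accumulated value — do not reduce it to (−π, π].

a = (v'−v)/dt = (0.868000)/0.25 = 3.4720
Δθ = θ'−θ = -1.083020;  (v·dt/L) = 19.2000·0.25/2.0 = 2.400000
tan δ = Δθ·L/(v·dt) = -0.451258  →  δ = -0.4239

δ = -0.4239, a = 3.4720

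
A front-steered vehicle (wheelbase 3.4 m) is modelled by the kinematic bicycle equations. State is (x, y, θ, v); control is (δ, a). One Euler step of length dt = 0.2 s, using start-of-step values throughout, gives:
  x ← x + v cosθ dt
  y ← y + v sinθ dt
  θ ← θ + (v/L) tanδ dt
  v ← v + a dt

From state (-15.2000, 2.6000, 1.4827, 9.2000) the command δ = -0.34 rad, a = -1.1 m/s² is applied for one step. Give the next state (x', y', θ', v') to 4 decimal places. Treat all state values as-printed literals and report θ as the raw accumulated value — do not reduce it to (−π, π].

x' = -15.2000 + 9.2000·cos(1.4827)·0.2 = -15.0381
y' = 2.6000 + 9.2000·sin(1.4827)·0.2 = 4.4329
θ' = 1.4827 + (9.2000/3.4)·tan(-0.34)·0.2 = 1.2913
v' = 9.2000 − 1.1000·0.2 = 8.9800

(-15.0381, 4.4329, 1.2913, 8.9800)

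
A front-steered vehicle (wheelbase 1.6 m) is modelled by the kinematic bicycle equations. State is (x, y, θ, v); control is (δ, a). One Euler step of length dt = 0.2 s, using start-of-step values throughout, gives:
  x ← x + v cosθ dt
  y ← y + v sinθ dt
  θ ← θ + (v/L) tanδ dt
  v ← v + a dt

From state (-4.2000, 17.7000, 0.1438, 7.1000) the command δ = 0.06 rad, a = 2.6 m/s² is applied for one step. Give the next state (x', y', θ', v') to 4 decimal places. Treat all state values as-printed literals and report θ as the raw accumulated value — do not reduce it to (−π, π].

x' = -4.2000 + 7.1000·cos(0.1438)·0.2 = -2.7947
y' = 17.7000 + 7.1000·sin(0.1438)·0.2 = 17.9035
θ' = 0.1438 + (7.1000/1.6)·tan(0.06)·0.2 = 0.1971
v' = 7.1000 + 2.6000·0.2 = 7.6200

(-2.7947, 17.9035, 0.1971, 7.6200)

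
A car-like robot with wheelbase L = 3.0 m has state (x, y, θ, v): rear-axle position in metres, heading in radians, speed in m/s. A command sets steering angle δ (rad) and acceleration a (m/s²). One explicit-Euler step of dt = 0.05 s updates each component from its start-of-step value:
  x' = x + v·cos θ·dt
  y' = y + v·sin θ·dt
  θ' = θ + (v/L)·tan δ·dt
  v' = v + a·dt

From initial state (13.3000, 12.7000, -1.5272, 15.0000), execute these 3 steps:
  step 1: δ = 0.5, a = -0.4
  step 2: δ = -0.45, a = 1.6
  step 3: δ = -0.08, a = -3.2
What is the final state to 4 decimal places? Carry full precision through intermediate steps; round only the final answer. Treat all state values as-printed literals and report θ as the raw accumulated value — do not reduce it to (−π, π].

(13.5117, 10.4622, -1.5314, 14.9000)

after step 1 (δ=0.5, a=-0.4): (13.332687, 11.950713, -1.390624, 14.980000)
after step 2 (δ=-0.45, a=1.6): (13.466907, 11.213837, -1.511227, 15.060000)
after step 3 (δ=-0.08, a=-3.2): (13.511736, 10.462172, -1.531350, 14.900000)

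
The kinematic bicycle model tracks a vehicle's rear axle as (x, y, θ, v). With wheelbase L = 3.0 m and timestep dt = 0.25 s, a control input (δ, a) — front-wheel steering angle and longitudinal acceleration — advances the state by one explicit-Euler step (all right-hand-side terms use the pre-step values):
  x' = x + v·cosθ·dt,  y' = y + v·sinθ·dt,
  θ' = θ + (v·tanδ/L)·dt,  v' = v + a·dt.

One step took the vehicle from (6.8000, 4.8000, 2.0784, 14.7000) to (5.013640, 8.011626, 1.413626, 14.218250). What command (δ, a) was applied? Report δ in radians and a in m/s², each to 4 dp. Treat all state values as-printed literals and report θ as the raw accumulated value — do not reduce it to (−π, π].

a = (v'−v)/dt = (-0.481750)/0.25 = -1.9270
Δθ = θ'−θ = -0.664774;  (v·dt/L) = 14.7000·0.25/3.0 = 1.225000
tan δ = Δθ·L/(v·dt) = -0.542673  →  δ = -0.4972

δ = -0.4972, a = -1.9270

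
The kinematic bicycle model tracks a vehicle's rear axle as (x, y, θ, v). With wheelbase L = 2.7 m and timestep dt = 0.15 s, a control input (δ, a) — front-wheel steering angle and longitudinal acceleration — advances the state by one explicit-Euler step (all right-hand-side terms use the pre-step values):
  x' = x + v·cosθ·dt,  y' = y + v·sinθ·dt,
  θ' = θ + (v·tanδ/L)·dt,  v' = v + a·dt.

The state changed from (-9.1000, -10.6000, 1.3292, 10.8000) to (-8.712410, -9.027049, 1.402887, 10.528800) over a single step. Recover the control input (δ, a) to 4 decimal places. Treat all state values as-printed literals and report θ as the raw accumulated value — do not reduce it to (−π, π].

δ = 0.1222, a = -1.8080

a = (v'−v)/dt = (-0.271200)/0.15 = -1.8080
Δθ = θ'−θ = 0.073687;  (v·dt/L) = 10.8000·0.15/2.7 = 0.600000
tan δ = Δθ·L/(v·dt) = 0.122812  →  δ = 0.1222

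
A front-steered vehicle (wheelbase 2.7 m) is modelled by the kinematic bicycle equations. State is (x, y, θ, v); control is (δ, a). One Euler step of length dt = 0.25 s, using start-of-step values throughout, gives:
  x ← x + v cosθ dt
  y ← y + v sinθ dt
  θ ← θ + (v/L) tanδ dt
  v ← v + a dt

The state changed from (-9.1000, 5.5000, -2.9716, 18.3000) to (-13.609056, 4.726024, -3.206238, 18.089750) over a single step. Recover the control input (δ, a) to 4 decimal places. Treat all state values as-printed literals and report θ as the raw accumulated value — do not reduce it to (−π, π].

a = (v'−v)/dt = (-0.210250)/0.25 = -0.8410
Δθ = θ'−θ = -0.234638;  (v·dt/L) = 18.3000·0.25/2.7 = 1.694444
tan δ = Δθ·L/(v·dt) = -0.138475  →  δ = -0.1376

δ = -0.1376, a = -0.8410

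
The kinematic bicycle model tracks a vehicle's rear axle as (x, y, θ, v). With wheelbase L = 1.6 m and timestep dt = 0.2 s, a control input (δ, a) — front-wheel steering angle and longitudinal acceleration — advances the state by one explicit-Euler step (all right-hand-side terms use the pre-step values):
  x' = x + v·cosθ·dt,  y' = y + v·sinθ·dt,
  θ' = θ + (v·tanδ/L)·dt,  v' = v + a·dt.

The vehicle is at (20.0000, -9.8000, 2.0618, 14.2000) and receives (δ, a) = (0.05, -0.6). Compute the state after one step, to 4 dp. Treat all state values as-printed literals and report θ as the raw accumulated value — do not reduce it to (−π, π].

x' = 20.0000 + 14.2000·cos(2.0618)·0.2 = 18.6609
y' = -9.8000 + 14.2000·sin(2.0618)·0.2 = -7.2955
θ' = 2.0618 + (14.2000/1.6)·tan(0.05)·0.2 = 2.1506
v' = 14.2000 − 0.6000·0.2 = 14.0800

(18.6609, -7.2955, 2.1506, 14.0800)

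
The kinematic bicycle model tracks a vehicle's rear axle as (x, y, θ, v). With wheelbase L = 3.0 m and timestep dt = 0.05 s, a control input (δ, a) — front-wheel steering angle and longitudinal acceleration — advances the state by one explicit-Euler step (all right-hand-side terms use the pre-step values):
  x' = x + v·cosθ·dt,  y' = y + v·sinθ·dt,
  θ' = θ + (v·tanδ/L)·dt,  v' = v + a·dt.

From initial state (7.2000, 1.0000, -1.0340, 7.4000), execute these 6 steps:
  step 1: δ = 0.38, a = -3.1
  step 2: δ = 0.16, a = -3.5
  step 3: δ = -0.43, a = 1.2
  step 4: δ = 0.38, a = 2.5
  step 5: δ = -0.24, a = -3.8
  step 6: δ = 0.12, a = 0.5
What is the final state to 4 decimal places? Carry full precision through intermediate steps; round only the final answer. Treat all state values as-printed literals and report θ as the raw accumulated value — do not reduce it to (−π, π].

after step 1 (δ=0.38, a=-3.1): (7.389213, 0.682040, -0.984739, 7.245000)
after step 2 (δ=0.16, a=-3.5): (7.589566, 0.380239, -0.965253, 7.070000)
after step 3 (δ=-0.43, a=1.2): (7.790782, 0.089594, -1.019293, 7.130000)
after step 4 (δ=0.38, a=2.5): (7.977576, -0.214050, -0.971830, 7.255000)
after step 5 (δ=-0.24, a=-3.8): (8.182091, -0.513652, -1.001420, 7.065000)
after step 6 (δ=0.12, a=0.5): (8.372530, -0.811173, -0.987222, 7.090000)

(8.3725, -0.8112, -0.9872, 7.0900)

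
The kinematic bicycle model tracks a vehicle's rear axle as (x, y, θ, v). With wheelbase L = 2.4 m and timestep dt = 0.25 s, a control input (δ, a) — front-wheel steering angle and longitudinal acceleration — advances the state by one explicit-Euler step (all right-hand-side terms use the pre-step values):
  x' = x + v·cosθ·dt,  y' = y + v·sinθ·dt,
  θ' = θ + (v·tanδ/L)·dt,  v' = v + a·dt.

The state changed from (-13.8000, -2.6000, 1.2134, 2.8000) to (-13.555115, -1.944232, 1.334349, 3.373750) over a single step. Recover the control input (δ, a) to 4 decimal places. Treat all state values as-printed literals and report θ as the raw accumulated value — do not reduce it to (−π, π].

δ = 0.3931, a = 2.2950

a = (v'−v)/dt = (0.573750)/0.25 = 2.2950
Δθ = θ'−θ = 0.120949;  (v·dt/L) = 2.8000·0.25/2.4 = 0.291667
tan δ = Δθ·L/(v·dt) = 0.414682  →  δ = 0.3931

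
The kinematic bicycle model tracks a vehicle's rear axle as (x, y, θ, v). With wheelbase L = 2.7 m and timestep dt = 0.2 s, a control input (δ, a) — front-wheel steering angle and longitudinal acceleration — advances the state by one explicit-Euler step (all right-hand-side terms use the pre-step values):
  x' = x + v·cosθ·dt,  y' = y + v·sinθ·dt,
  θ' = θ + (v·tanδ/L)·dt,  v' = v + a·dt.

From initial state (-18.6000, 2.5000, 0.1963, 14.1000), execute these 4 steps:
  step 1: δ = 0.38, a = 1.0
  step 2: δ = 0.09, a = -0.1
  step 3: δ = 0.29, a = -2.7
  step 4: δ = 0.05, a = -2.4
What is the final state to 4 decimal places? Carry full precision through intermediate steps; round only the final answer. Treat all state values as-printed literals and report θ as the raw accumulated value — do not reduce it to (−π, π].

(-9.9009, 8.9045, 1.0756, 13.2600)

after step 1 (δ=0.38, a=1.0): (-15.834158, 3.050018, 0.613464, 14.300000)
after step 2 (δ=0.09, a=-0.1): (-13.495655, 4.696530, 0.709056, 14.280000)
after step 3 (δ=0.29, a=-2.7): (-11.328017, 6.556122, 1.024710, 13.740000)
after step 4 (δ=0.05, a=-2.4): (-9.900853, 8.904463, 1.075642, 13.260000)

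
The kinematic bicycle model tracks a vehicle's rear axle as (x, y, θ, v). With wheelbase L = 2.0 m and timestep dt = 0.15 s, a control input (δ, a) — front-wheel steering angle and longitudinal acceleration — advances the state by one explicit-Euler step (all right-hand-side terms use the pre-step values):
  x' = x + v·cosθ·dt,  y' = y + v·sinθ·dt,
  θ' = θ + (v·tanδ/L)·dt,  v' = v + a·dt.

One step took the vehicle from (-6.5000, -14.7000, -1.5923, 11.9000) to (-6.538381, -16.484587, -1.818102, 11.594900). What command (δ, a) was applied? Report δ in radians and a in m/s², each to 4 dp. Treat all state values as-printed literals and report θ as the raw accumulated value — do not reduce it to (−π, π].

a = (v'−v)/dt = (-0.305100)/0.15 = -2.0340
Δθ = θ'−θ = -0.225802;  (v·dt/L) = 11.9000·0.15/2.0 = 0.892500
tan δ = Δθ·L/(v·dt) = -0.252999  →  δ = -0.2478

δ = -0.2478, a = -2.0340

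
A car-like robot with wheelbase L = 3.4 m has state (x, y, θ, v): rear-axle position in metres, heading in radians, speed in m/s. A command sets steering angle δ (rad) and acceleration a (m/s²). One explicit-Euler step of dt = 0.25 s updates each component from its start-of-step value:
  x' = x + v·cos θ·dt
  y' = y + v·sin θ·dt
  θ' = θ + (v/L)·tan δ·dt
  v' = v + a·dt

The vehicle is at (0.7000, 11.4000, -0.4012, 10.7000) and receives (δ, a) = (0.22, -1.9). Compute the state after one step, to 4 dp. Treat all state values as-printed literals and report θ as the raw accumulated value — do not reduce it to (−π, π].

(3.1626, 10.3554, -0.2253, 10.2250)

x' = 0.7000 + 10.7000·cos(-0.4012)·0.25 = 3.1626
y' = 11.4000 + 10.7000·sin(-0.4012)·0.25 = 10.3554
θ' = -0.4012 + (10.7000/3.4)·tan(0.22)·0.25 = -0.2253
v' = 10.7000 − 1.9000·0.25 = 10.2250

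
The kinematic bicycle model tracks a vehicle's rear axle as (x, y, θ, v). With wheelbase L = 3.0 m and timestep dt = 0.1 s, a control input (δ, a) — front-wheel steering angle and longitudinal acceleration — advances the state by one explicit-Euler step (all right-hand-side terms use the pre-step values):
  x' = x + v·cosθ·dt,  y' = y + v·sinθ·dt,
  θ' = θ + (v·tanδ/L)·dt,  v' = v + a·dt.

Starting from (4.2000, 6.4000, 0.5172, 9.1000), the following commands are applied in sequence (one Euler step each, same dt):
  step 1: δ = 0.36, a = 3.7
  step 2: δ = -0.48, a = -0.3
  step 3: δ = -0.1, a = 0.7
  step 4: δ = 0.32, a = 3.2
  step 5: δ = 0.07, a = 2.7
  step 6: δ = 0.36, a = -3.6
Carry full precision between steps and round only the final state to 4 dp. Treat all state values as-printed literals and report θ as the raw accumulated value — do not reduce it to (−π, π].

after step 1 (δ=0.36, a=3.7): (4.990978, 6.849948, 0.631376, 9.470000)
after step 2 (δ=-0.48, a=-0.3): (5.755412, 7.408920, 0.467036, 9.440000)
after step 3 (δ=-0.1, a=0.7): (6.598316, 7.833948, 0.435464, 9.510000)
after step 4 (δ=0.32, a=3.2): (7.460564, 8.235110, 0.540515, 9.830000)
after step 5 (δ=0.07, a=2.7): (8.303431, 8.740939, 0.563489, 10.100000)
after step 6 (δ=0.36, a=-3.6): (9.157282, 9.280419, 0.690211, 9.740000)

(9.1573, 9.2804, 0.6902, 9.7400)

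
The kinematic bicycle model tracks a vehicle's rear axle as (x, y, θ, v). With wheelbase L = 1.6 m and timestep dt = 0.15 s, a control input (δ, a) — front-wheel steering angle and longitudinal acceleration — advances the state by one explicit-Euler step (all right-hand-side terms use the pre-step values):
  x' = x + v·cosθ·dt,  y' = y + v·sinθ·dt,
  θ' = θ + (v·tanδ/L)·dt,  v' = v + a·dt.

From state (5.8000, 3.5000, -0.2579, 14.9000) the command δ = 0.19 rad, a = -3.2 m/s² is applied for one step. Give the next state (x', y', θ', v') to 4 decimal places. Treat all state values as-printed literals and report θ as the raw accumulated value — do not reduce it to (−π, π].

(7.9611, 2.9300, 0.0107, 14.4200)

x' = 5.8000 + 14.9000·cos(-0.2579)·0.15 = 7.9611
y' = 3.5000 + 14.9000·sin(-0.2579)·0.15 = 2.9300
θ' = -0.2579 + (14.9000/1.6)·tan(0.19)·0.15 = 0.0107
v' = 14.9000 − 3.2000·0.15 = 14.4200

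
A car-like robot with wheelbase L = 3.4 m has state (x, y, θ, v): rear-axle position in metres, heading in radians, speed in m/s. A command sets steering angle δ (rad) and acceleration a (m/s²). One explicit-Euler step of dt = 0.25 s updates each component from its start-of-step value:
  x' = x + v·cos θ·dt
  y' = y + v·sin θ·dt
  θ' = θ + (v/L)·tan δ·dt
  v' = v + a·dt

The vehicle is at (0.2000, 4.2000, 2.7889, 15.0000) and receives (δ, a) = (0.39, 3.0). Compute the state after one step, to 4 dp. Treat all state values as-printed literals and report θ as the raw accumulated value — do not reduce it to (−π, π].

(-3.3192, 5.4953, 3.2423, 15.7500)

x' = 0.2000 + 15.0000·cos(2.7889)·0.25 = -3.3192
y' = 4.2000 + 15.0000·sin(2.7889)·0.25 = 5.4953
θ' = 2.7889 + (15.0000/3.4)·tan(0.39)·0.25 = 3.2423
v' = 15.0000 + 3.0000·0.25 = 15.7500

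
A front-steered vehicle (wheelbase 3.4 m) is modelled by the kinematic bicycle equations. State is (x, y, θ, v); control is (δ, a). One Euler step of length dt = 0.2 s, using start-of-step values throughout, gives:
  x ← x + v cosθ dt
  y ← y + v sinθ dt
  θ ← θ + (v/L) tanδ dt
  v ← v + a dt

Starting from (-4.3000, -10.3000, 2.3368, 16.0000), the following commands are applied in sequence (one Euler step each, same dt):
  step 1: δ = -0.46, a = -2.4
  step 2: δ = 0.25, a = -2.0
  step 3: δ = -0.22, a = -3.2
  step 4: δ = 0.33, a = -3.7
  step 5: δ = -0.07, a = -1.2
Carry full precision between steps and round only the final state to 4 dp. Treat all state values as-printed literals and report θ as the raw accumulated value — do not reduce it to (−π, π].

(-11.5294, 2.5401, 2.1398, 13.5000)

after step 1 (δ=-0.46, a=-2.4): (-6.518434, -7.993802, 1.870495, 15.520000)
after step 2 (δ=0.25, a=-2.0): (-7.434836, -5.028161, 2.103607, 15.120000)
after step 3 (δ=-0.22, a=-3.2): (-8.970897, -2.423341, 1.904718, 14.480000)
after step 4 (δ=0.33, a=-3.7): (-9.920062, 0.312697, 2.196468, 13.740000)
after step 5 (δ=-0.07, a=-1.2): (-11.529407, 2.540143, 2.139799, 13.500000)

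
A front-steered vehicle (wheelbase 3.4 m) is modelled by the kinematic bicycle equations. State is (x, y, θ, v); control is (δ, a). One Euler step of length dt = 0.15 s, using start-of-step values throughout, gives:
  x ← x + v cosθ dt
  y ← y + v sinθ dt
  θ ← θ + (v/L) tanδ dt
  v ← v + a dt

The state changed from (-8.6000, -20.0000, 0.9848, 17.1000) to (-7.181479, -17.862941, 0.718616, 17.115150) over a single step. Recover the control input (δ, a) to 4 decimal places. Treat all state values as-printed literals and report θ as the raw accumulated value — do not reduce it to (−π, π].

δ = -0.3392, a = 0.1010

a = (v'−v)/dt = (0.015150)/0.15 = 0.1010
Δθ = θ'−θ = -0.266184;  (v·dt/L) = 17.1000·0.15/3.4 = 0.754412
tan δ = Δθ·L/(v·dt) = -0.352836  →  δ = -0.3392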